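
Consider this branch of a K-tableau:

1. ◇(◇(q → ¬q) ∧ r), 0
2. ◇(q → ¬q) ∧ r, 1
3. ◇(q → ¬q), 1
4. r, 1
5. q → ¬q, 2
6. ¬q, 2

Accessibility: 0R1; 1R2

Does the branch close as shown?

No world carries both an atom and its negation.

Open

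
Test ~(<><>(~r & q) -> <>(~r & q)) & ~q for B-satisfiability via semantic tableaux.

Satisfiable

1. ~(<><>(~r & q) -> <>(~r & q)) & ~q, w0
2. ~(<><>(~r & q) -> <>(~r & q)), w0   [&-rule on 1]
3. ~q, w0   [&-rule on 1]
4. <><>(~r & q), w0   [~->-rule on 2]
5. ~<>(~r & q), w0   [~->-rule on 2]
6. ~(~r & q), w0   [~<>-rule on 5 via w0Rw0]
7. <>(~r & q), w1   [<>-rule on 4: fresh world w1, w0Rw1]
8. ~(~r & q), w1   [~<>-rule on 5 via w0Rw1]
9. ~q, w1   [~&-rule on 8 (branches; this branch)]
10. ~r & q, w2   [<>-rule on 7: fresh world w2, w1Rw2]
11. ~r, w2   [&-rule on 10]
12. q, w2   [&-rule on 10]
Accessibility: w0Rw0, w0Rw1, w1Rw0, w1Rw1, w1Rw2, w2Rw1, w2Rw2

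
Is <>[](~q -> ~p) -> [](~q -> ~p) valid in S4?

Invalid (countermodel exists)

Tableau for the negation ~(<>[](~q -> ~p) -> [](~q -> ~p)):
1. ~(<>[](~q -> ~p) -> [](~q -> ~p)), u
2. <>[](~q -> ~p), u   [~->-rule on 1]
3. ~[](~q -> ~p), u   [~->-rule on 1]
4. [](~q -> ~p), v   [<>-rule on 2: fresh world v, uRv]
5. ~q -> ~p, v   [[]-rule on 4 via vRv]
6. ~p, v   [->-rule on 5 (branches; this branch)]
7. ~(~q -> ~p), w   [~[]-rule on 3: fresh world w, uRw]
8. ~q, w   [~->-rule on 7]
9. p, w   [~->-rule on 7]
Accessibility: uRu, uRv, uRw, vRv, wRw
The negation has an open branch (countermodel exists).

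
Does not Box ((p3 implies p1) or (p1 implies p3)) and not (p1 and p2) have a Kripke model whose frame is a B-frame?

1. not Box ((p3 implies p1) or (p1 implies p3)) and not (p1 and p2), w0
2. not Box ((p3 implies p1) or (p1 implies p3)), w0
3. not (p1 and p2), w0
4. not p2, w0
5. not ((p3 implies p1) or (p1 implies p3)), w1
6. not (p3 implies p1), w1
7. not (p1 implies p3), w1
8. p3, w1
9. not p1, w1
10. p1, w1
11. not p3, w1
Accessibility: w0Rw0, w0Rw1, w1Rw0, w1Rw1
Branch closes: p1 and not p1 both at w1.
All branches of the tableau close; one closing branch shown above.

Unsatisfiable (every branch closes)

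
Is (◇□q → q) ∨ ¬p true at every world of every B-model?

Tableau for the negation ¬((◇□q → q) ∨ ¬p):
1. ¬((◇□q → q) ∨ ¬p), w0
2. ¬(◇□q → q), w0   [¬∨-rule on 1]
3. p, w0   [¬∨-rule on 1]
4. ◇□q, w0   [¬→-rule on 2]
5. ¬q, w0   [¬→-rule on 2]
6. □q, w1   [◇-rule on 4: fresh world w1, w0Rw1]
7. q, w0   [□-rule on 6 via w1Rw0]
Accessibility: w0Rw0, w0Rw1, w1Rw0, w1Rw1
Branch closes: q and ¬q both at w0.
Every branch of the negation's tableau closes; the branch above is one of them.

Valid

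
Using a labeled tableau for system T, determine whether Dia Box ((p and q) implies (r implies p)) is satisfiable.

1. Dia Box ((p and q) implies (r implies p)), u
2. Box ((p and q) implies (r implies p)), v
3. (p and q) implies (r implies p), v
4. r implies p, v
5. p, v
Accessibility: uRu, uRv, vRv

Satisfiable (open branch found)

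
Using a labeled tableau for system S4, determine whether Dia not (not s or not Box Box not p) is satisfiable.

1. Dia not (not s or not Box Box not p), 0
2. not (not s or not Box Box not p), 1
3. s, 1
4. Box Box not p, 1
5. Box not p, 1
6. not p, 1
Accessibility: 0R0, 0R1, 1R1

Satisfiable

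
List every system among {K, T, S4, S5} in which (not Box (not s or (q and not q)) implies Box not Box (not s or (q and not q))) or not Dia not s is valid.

S5

S4-tableau for the negation not ((not Box (not s or (q and not q)) implies Box not Box (not s or (q and not q))) or not Dia not s):
1. not ((not Box (not s or (q and not q)) implies Box not Box (not s or (q and not q))) or not Dia not s), 0
2. not (not Box (not s or (q and not q)) implies Box not Box (not s or (q and not q))), 0
3. Dia not s, 0
4. not Box (not s or (q and not q)), 0
5. not Box not Box (not s or (q and not q)), 0
6. not s, 1
7. not (not s or (q and not q)), 2
8. s, 2
9. not (q and not q), 2
10. q, 2
11. Box (not s or (q and not q)), 3
12. not s or (q and not q), 3
13. not s, 3
Accessibility: 0R0, 0R1, 0R2, 0R3, 1R1, 2R2, 3R3
Complete open branch: countermodel on an S4-frame, so not valid in S4, nor in K, T (the same frame is also a K-frame and a T-frame).
S5-tableau for the negation not ((not Box (not s or (q and not q)) implies Box not Box (not s or (q and not q))) or not Dia not s):
1. not ((not Box (not s or (q and not q)) implies Box not Box (not s or (q and not q))) or not Dia not s), 0
2. not (not Box (not s or (q and not q)) implies Box not Box (not s or (q and not q))), 0
3. Dia not s, 0
4. not Box (not s or (q and not q)), 0
5. not Box not Box (not s or (q and not q)), 0
6. not s, 1
7. not (not s or (q and not q)), 2
8. s, 2
9. not (q and not q), 2
10. q, 2
11. Box (not s or (q and not q)), 3
12. not s or (q and not q), 0
13. not s or (q and not q), 1
14. not s or (q and not q), 2
15. not s or (q and not q), 3
16. not s, 0
17. q and not q, 2
18. not q, 2
Accessibility: 0R0, 0R1, 0R2, 0R3, 1R0, 1R1, 1R2, 1R3, 2R0, 2R1, 2R2, 2R3, 3R0, 3R1, 3R2, 3R3
Branch closes: q and not q both at 2.
Every branch closes (one shown): valid in S5.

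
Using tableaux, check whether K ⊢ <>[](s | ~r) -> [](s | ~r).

Not valid

Tableau for the negation ~(<>[](s | ~r) -> [](s | ~r)):
1. ~(<>[](s | ~r) -> [](s | ~r)), u
2. <>[](s | ~r), u
3. ~[](s | ~r), u
4. [](s | ~r), v
5. ~(s | ~r), w
6. ~s, w
7. r, w
Accessibility: uRv, uRw
The negation has an open branch (countermodel exists).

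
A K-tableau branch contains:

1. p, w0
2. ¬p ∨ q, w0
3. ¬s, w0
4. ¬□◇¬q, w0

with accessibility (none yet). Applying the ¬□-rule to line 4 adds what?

a fresh world w1 with w0Rw1, and ¬◇¬q at w1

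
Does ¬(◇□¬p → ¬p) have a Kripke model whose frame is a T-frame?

1. ¬(◇□¬p → ¬p), 0
2. ◇□¬p, 0   [¬→-rule on 1]
3. p, 0   [¬→-rule on 1]
4. □¬p, 1   [◇-rule on 2: fresh world 1, 0R1]
5. ¬p, 1   [□-rule on 4 via 1R1]
Accessibility: 0R0, 0R1, 1R1

Satisfiable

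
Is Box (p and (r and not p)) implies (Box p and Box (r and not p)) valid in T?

Tableau for the negation not (Box (p and (r and not p)) implies (Box p and Box (r and not p))):
1. not (Box (p and (r and not p)) implies (Box p and Box (r and not p))), 0
2. Box (p and (r and not p)), 0
3. not (Box p and Box (r and not p)), 0
4. p and (r and not p), 0
5. p, 0
6. r and not p, 0
7. r, 0
8. not p, 0
Accessibility: 0R0
Branch closes: p and not p both at 0.
Every branch of the negation's tableau closes; the branch above is one of them.

Yes, valid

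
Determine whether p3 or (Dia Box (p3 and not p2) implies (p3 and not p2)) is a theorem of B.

Yes, valid

Tableau for the negation not (p3 or (Dia Box (p3 and not p2) implies (p3 and not p2))):
1. not (p3 or (Dia Box (p3 and not p2) implies (p3 and not p2))), u
2. not p3, u   [neg-or-rule on 1]
3. not (Dia Box (p3 and not p2) implies (p3 and not p2)), u   [neg-or-rule on 1]
4. Dia Box (p3 and not p2), u   [neg-implies-rule on 3]
5. not (p3 and not p2), u   [neg-implies-rule on 3]
6. p2, u   [neg-and-rule on 5 (branches; this branch)]
7. Box (p3 and not p2), v   [Dia-rule on 4: fresh world v, uRv]
8. p3 and not p2, u   [Box-rule on 7 via vRu]
9. p3, u   [and-rule on 8]
10. not p2, u   [and-rule on 8]
Accessibility: uRu, uRv, vRu, vRv
Branch closes: p3 and not p3 both at u.
Every branch of the negation's tableau closes; the branch above is one of them.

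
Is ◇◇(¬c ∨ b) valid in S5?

No, not valid

Tableau for the negation ¬◇◇(¬c ∨ b):
1. ¬◇◇(¬c ∨ b), u
2. ¬◇(¬c ∨ b), u
3. ¬(¬c ∨ b), u
4. c, u
5. ¬b, u
Accessibility: uRu
The negation has an open branch (countermodel exists).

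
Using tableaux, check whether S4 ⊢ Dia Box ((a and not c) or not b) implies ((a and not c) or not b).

Tableau for the negation not (Dia Box ((a and not c) or not b) implies ((a and not c) or not b)):
1. not (Dia Box ((a and not c) or not b) implies ((a and not c) or not b)), u
2. Dia Box ((a and not c) or not b), u
3. not ((a and not c) or not b), u
4. not (a and not c), u
5. b, u
6. c, u
7. Box ((a and not c) or not b), v
8. (a and not c) or not b, v
9. not b, v
Accessibility: uRu, uRv, vRv
The negation has an open branch (countermodel exists).

Not valid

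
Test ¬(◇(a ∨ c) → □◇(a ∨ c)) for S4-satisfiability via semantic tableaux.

Satisfiable

1. ¬(◇(a ∨ c) → □◇(a ∨ c)), 0
2. ◇(a ∨ c), 0
3. ¬□◇(a ∨ c), 0
4. a ∨ c, 1
5. c, 1
6. ¬◇(a ∨ c), 2
7. ¬(a ∨ c), 2
8. ¬a, 2
9. ¬c, 2
Accessibility: 0R0, 0R1, 0R2, 1R1, 2R2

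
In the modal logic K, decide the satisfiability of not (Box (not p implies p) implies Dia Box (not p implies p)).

Satisfiable

1. not (Box (not p implies p) implies Dia Box (not p implies p)), w0
2. Box (not p implies p), w0
3. not Dia Box (not p implies p), w0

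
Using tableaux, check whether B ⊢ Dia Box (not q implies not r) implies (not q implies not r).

Tableau for the negation not (Dia Box (not q implies not r) implies (not q implies not r)):
1. not (Dia Box (not q implies not r) implies (not q implies not r)), w0
2. Dia Box (not q implies not r), w0
3. not (not q implies not r), w0
4. not q, w0
5. r, w0
6. Box (not q implies not r), w1
7. not q implies not r, w0
8. not q implies not r, w1
9. not r, w0
Accessibility: w0Rw0, w0Rw1, w1Rw0, w1Rw1
Branch closes: r and not r both at w0.
All branches of the negation close; one closing branch shown above.

Yes, valid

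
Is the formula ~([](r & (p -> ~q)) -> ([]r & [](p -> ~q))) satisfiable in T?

Unsatisfiable (every branch closes)

1. ~([](r & (p -> ~q)) -> ([]r & [](p -> ~q))), u
2. [](r & (p -> ~q)), u
3. ~([]r & [](p -> ~q)), u
4. r & (p -> ~q), u
5. r, u
6. p -> ~q, u
7. ~[](p -> ~q), u
8. ~q, u
9. ~(p -> ~q), v
10. p, v
11. q, v
12. r & (p -> ~q), v
13. r, v
14. p -> ~q, v
15. ~q, v
Accessibility: uRu, uRv, vRv
Branch closes: q and ~q both at v.
Every branch closes; the branch above is one of them.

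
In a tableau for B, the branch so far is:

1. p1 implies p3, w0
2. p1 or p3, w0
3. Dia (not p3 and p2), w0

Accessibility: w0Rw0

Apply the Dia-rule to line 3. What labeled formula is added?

a fresh world w1 with w0Rw1, and not p3 and p2 at w1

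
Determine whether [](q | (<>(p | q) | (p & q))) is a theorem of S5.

Tableau for the negation ~[](q | (<>(p | q) | (p & q))):
1. ~[](q | (<>(p | q) | (p & q))), u
2. ~(q | (<>(p | q) | (p & q))), v   [~[]-rule on 1: fresh world v, uRv]
3. ~q, v   [~|-rule on 2]
4. ~(<>(p | q) | (p & q)), v   [~|-rule on 2]
5. ~<>(p | q), v   [~|-rule on 4]
6. ~(p & q), v   [~|-rule on 4]
7. ~(p | q), u   [~<>-rule on 5 via vRu]
8. ~p, u   [~|-rule on 7]
9. ~q, u   [~|-rule on 7]
10. ~(p | q), v   [~<>-rule on 5 via vRv]
11. ~p, v   [~|-rule on 10]
Accessibility: uRu, uRv, vRu, vRv
The negation has an open branch (countermodel exists).

No, not valid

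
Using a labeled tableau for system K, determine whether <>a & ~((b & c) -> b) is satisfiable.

1. <>a & ~((b & c) -> b), u
2. <>a, u
3. ~((b & c) -> b), u
4. b & c, u
5. ~b, u
6. b, u
7. c, u
Branch closes: b and ~b both at u.
(One branch shown.) All branches close.

Unsatisfiable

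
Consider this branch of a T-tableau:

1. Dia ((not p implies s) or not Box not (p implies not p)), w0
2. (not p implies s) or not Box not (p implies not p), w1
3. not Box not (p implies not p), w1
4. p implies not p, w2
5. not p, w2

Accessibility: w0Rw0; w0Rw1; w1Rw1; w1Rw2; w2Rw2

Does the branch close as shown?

Open

No world carries both an atom and its negation.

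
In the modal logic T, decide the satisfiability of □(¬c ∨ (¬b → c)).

Yes, satisfiable

1. □(¬c ∨ (¬b → c)), u
2. ¬c ∨ (¬b → c), u
3. ¬b → c, u
4. c, u
Accessibility: uRu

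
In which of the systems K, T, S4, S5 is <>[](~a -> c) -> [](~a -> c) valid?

S4-tableau for the negation ~(<>[](~a -> c) -> [](~a -> c)):
1. ~(<>[](~a -> c) -> [](~a -> c)), 0
2. <>[](~a -> c), 0   [~->-rule on 1]
3. ~[](~a -> c), 0   [~->-rule on 1]
4. [](~a -> c), 1   [<>-rule on 2: fresh world 1, 0R1]
5. ~a -> c, 1   [[]-rule on 4 via 1R1]
6. c, 1   [->-rule on 5 (branches; this branch)]
7. ~(~a -> c), 2   [~[]-rule on 3: fresh world 2, 0R2]
8. ~a, 2   [~->-rule on 7]
9. ~c, 2   [~->-rule on 7]
Accessibility: 0R0, 0R1, 0R2, 1R1, 2R2
Complete open branch: countermodel on an S4-frame, so not valid in S4, nor in K, T (the same frame is also a K-frame and a T-frame).
S5-tableau for the negation ~(<>[](~a -> c) -> [](~a -> c)):
1. ~(<>[](~a -> c) -> [](~a -> c)), 0
2. <>[](~a -> c), 0   [~->-rule on 1]
3. ~[](~a -> c), 0   [~->-rule on 1]
4. [](~a -> c), 1   [<>-rule on 2: fresh world 1, 0R1]
5. ~a -> c, 0   [[]-rule on 4 via 1R0]
6. ~a -> c, 1   [[]-rule on 4 via 1R1]
7. c, 0   [->-rule on 5 (branches; this branch)]
8. c, 1   [->-rule on 6 (branches; this branch)]
9. ~(~a -> c), 2   [~[]-rule on 3: fresh world 2, 0R2]
10. ~a, 2   [~->-rule on 9]
11. ~c, 2   [~->-rule on 9]
12. ~a -> c, 2   [[]-rule on 4 via 1R2]
13. c, 2   [->-rule on 12 (branches; this branch)]
Accessibility: 0R0, 0R1, 0R2, 1R0, 1R1, 1R2, 2R0, 2R1, 2R2
Branch closes: c and ~c both at 2.
Every branch closes (one shown): valid in S5.

S5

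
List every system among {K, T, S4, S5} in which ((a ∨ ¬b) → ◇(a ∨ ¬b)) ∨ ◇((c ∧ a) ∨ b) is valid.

K-tableau for the negation ¬(((a ∨ ¬b) → ◇(a ∨ ¬b)) ∨ ◇((c ∧ a) ∨ b)):
1. ¬(((a ∨ ¬b) → ◇(a ∨ ¬b)) ∨ ◇((c ∧ a) ∨ b)), u
2. ¬((a ∨ ¬b) → ◇(a ∨ ¬b)), u   [¬∨-rule on 1]
3. ¬◇((c ∧ a) ∨ b), u   [¬∨-rule on 1]
4. a ∨ ¬b, u   [¬→-rule on 2]
5. ¬◇(a ∨ ¬b), u   [¬→-rule on 2]
6. ¬b, u   [∨-rule on 4 (branches; this branch)]
Complete open branch: countermodel on a K-frame, so not valid in K.
T-tableau for the negation ¬(((a ∨ ¬b) → ◇(a ∨ ¬b)) ∨ ◇((c ∧ a) ∨ b)):
1. ¬(((a ∨ ¬b) → ◇(a ∨ ¬b)) ∨ ◇((c ∧ a) ∨ b)), u
2. ¬((a ∨ ¬b) → ◇(a ∨ ¬b)), u   [¬∨-rule on 1]
3. ¬◇((c ∧ a) ∨ b), u   [¬∨-rule on 1]
4. a ∨ ¬b, u   [¬→-rule on 2]
5. ¬◇(a ∨ ¬b), u   [¬→-rule on 2]
6. ¬((c ∧ a) ∨ b), u   [¬◇-rule on 3 via uRu]
7. ¬(c ∧ a), u   [¬∨-rule on 6]
8. ¬b, u   [¬∨-rule on 6]
9. ¬(a ∨ ¬b), u   [¬◇-rule on 5 via uRu]
10. ¬a, u   [¬∨-rule on 9]
11. b, u   [¬∨-rule on 9]
Accessibility: uRu
Branch closes: b and ¬b both at u.
Every branch closes (one shown): valid in T, hence also in S4, S5 (every theorem of T is a theorem of S4 and S5).

T, S4, S5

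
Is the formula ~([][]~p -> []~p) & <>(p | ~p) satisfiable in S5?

Unsatisfiable (every branch closes)

1. ~([][]~p -> []~p) & <>(p | ~p), u
2. ~([][]~p -> []~p), u
3. <>(p | ~p), u
4. [][]~p, u
5. ~[]~p, u
6. []~p, u
7. ~p, u
8. p | ~p, v
9. []~p, v
10. ~p, v
11. p, w
12. []~p, w
13. ~p, w
Accessibility: uRu, uRv, uRw, vRu, vRv, vRw, wRu, wRv, wRw
Branch closes: p and ~p both at w.
(One branch shown.) All branches close.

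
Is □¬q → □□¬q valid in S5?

Tableau for the negation ¬(□¬q → □□¬q):
1. ¬(□¬q → □□¬q), u
2. □¬q, u
3. ¬□□¬q, u
4. ¬q, u
5. ¬□¬q, v
6. ¬q, v
7. q, w
8. ¬q, w
Accessibility: uRu, uRv, uRw, vRu, vRv, vRw, wRu, wRv, wRw
Branch closes: q and ¬q both at w.
All branches of the negation close; one closing branch shown above.

Valid in S5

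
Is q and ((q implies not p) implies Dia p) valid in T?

No, not valid

Tableau for the negation not (q and ((q implies not p) implies Dia p)):
1. not (q and ((q implies not p) implies Dia p)), 0
2. not ((q implies not p) implies Dia p), 0
3. q implies not p, 0
4. not Dia p, 0
5. not p, 0
Accessibility: 0R0
The negation has an open branch (countermodel exists).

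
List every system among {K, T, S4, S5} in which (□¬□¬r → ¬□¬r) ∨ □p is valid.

T, S4, S5

K-tableau for the negation ¬((□¬□¬r → ¬□¬r) ∨ □p):
1. ¬((□¬□¬r → ¬□¬r) ∨ □p), 0
2. ¬(□¬□¬r → ¬□¬r), 0
3. ¬□p, 0
4. □¬□¬r, 0
5. □¬r, 0
6. ¬p, 1
7. ¬□¬r, 1
8. ¬r, 1
9. r, 2
Accessibility: 0R1, 1R2
Complete open branch: countermodel on a K-frame, so not valid in K.
T-tableau for the negation ¬((□¬□¬r → ¬□¬r) ∨ □p):
1. ¬((□¬□¬r → ¬□¬r) ∨ □p), 0
2. ¬(□¬□¬r → ¬□¬r), 0
3. ¬□p, 0
4. □¬□¬r, 0
5. □¬r, 0
6. ¬□¬r, 0
7. ¬r, 0
8. ¬p, 1
9. ¬□¬r, 1
10. ¬r, 1
11. r, 2
12. ¬□¬r, 2
13. ¬r, 2
Accessibility: 0R0, 0R1, 0R2, 1R1, 2R2
Branch closes: r and ¬r both at 2.
Every branch closes (one shown): valid in T, hence also in S4, S5 (every theorem of T is a theorem of S4 and S5).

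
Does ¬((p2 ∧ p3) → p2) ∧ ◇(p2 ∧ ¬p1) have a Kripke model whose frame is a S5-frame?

1. ¬((p2 ∧ p3) → p2) ∧ ◇(p2 ∧ ¬p1), u
2. ¬((p2 ∧ p3) → p2), u   [∧-rule on 1]
3. ◇(p2 ∧ ¬p1), u   [∧-rule on 1]
4. p2 ∧ p3, u   [¬→-rule on 2]
5. ¬p2, u   [¬→-rule on 2]
6. p2, u   [∧-rule on 4]
7. p3, u   [∧-rule on 4]
Accessibility: uRu
Branch closes: p2 and ¬p2 both at u.
(One branch shown.) All branches close.

Unsatisfiable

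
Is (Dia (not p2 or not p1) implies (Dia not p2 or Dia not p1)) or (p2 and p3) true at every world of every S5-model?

Yes, valid

Tableau for the negation not ((Dia (not p2 or not p1) implies (Dia not p2 or Dia not p1)) or (p2 and p3)):
1. not ((Dia (not p2 or not p1) implies (Dia not p2 or Dia not p1)) or (p2 and p3)), u
2. not (Dia (not p2 or not p1) implies (Dia not p2 or Dia not p1)), u
3. not (p2 and p3), u
4. Dia (not p2 or not p1), u
5. not (Dia not p2 or Dia not p1), u
6. not Dia not p2, u
7. not Dia not p1, u
8. p2, u
9. p1, u
10. not p3, u
11. not p2 or not p1, v
12. p2, v
13. p1, v
14. not p1, v
Accessibility: uRu, uRv, vRu, vRv
Branch closes: p1 and not p1 both at v.
All branches of the negation close; one closing branch shown above.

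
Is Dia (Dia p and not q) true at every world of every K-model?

Invalid (countermodel exists)

Tableau for the negation not Dia (Dia p and not q):
1. not Dia (Dia p and not q), w0
The negation has an open branch (countermodel exists).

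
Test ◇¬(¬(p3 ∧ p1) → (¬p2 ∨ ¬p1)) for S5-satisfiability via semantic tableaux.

1. ◇¬(¬(p3 ∧ p1) → (¬p2 ∨ ¬p1)), w0
2. ¬(¬(p3 ∧ p1) → (¬p2 ∨ ¬p1)), w1
3. ¬(p3 ∧ p1), w1
4. ¬(¬p2 ∨ ¬p1), w1
5. p2, w1
6. p1, w1
7. ¬p3, w1
Accessibility: w0Rw0, w0Rw1, w1Rw0, w1Rw1

Satisfiable (open branch found)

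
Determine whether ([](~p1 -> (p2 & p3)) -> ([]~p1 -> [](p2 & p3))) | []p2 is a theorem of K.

Tableau for the negation ~(([](~p1 -> (p2 & p3)) -> ([]~p1 -> [](p2 & p3))) | []p2):
1. ~(([](~p1 -> (p2 & p3)) -> ([]~p1 -> [](p2 & p3))) | []p2), 0
2. ~([](~p1 -> (p2 & p3)) -> ([]~p1 -> [](p2 & p3))), 0
3. ~[]p2, 0
4. [](~p1 -> (p2 & p3)), 0
5. ~([]~p1 -> [](p2 & p3)), 0
6. []~p1, 0
7. ~[](p2 & p3), 0
8. ~p2, 1
9. ~p1 -> (p2 & p3), 1
10. ~p1, 1
11. p2 & p3, 1
12. p2, 1
13. p3, 1
Accessibility: 0R1
Branch closes: p2 and ~p2 both at 1.
Every branch of the negation's tableau closes; the branch above is one of them.

Yes, valid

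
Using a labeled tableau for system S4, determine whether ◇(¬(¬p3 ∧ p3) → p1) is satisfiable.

Satisfiable

1. ◇(¬(¬p3 ∧ p3) → p1), u
2. ¬(¬p3 ∧ p3) → p1, v
3. p1, v
Accessibility: uRu, uRv, vRv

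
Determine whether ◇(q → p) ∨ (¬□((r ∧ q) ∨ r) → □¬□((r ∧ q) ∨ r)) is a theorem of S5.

Valid

Tableau for the negation ¬(◇(q → p) ∨ (¬□((r ∧ q) ∨ r) → □¬□((r ∧ q) ∨ r))):
1. ¬(◇(q → p) ∨ (¬□((r ∧ q) ∨ r) → □¬□((r ∧ q) ∨ r))), 0
2. ¬◇(q → p), 0   [¬∨-rule on 1]
3. ¬(¬□((r ∧ q) ∨ r) → □¬□((r ∧ q) ∨ r)), 0   [¬∨-rule on 1]
4. ¬□((r ∧ q) ∨ r), 0   [¬→-rule on 3]
5. ¬□¬□((r ∧ q) ∨ r), 0   [¬→-rule on 3]
6. ¬(q → p), 0   [¬◇-rule on 2 via 0R0]
7. q, 0   [¬→-rule on 6]
8. ¬p, 0   [¬→-rule on 6]
9. ¬((r ∧ q) ∨ r), 1   [¬□-rule on 4: fresh world 1, 0R1]
10. ¬(r ∧ q), 1   [¬∨-rule on 9]
11. ¬r, 1   [¬∨-rule on 9]
12. ¬(q → p), 1   [¬◇-rule on 2 via 0R1]
13. q, 1   [¬→-rule on 12]
14. ¬p, 1   [¬→-rule on 12]
15. □((r ∧ q) ∨ r), 2   [¬□-rule on 5: fresh world 2, 0R2]
16. ¬(q → p), 2   [¬◇-rule on 2 via 0R2]
17. q, 2   [¬→-rule on 16]
18. ¬p, 2   [¬→-rule on 16]
19. (r ∧ q) ∨ r, 0   [□-rule on 15 via 2R0]
20. (r ∧ q) ∨ r, 1   [□-rule on 15 via 2R1]
21. (r ∧ q) ∨ r, 2   [□-rule on 15 via 2R2]
22. r ∧ q, 0   [∨-rule on 19 (branches; this branch)]
23. r, 0   [∧-rule on 22]
24. r ∧ q, 1   [∨-rule on 20 (branches; this branch)]
25. r, 1   [∧-rule on 24]
Accessibility: 0R0, 0R1, 0R2, 1R0, 1R1, 1R2, 2R0, 2R1, 2R2
Branch closes: r and ¬r both at 1.
Every branch of the negation's tableau closes; the branch above is one of them.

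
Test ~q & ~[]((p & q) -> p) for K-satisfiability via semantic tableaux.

1. ~q & ~[]((p & q) -> p), u
2. ~q, u
3. ~[]((p & q) -> p), u
4. ~((p & q) -> p), v
5. p & q, v
6. ~p, v
7. p, v
8. q, v
Accessibility: uRv
Branch closes: p and ~p both at v.
Every branch closes; the branch above is one of them.

Unsatisfiable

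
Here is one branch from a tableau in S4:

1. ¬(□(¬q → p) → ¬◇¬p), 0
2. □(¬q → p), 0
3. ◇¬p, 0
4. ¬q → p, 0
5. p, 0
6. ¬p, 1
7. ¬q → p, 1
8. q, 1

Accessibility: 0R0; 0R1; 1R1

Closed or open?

No, open

No atom appears with both signs at the same world.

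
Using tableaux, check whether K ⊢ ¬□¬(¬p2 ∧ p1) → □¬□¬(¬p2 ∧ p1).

Tableau for the negation ¬(¬□¬(¬p2 ∧ p1) → □¬□¬(¬p2 ∧ p1)):
1. ¬(¬□¬(¬p2 ∧ p1) → □¬□¬(¬p2 ∧ p1)), u
2. ¬□¬(¬p2 ∧ p1), u   [¬→-rule on 1]
3. ¬□¬□¬(¬p2 ∧ p1), u   [¬→-rule on 1]
4. ¬p2 ∧ p1, v   [¬□-rule on 2: fresh world v, uRv]
5. ¬p2, v   [∧-rule on 4]
6. p1, v   [∧-rule on 4]
7. □¬(¬p2 ∧ p1), w   [¬□-rule on 3: fresh world w, uRw]
Accessibility: uRv, uRw
The negation has an open branch (countermodel exists).

Not valid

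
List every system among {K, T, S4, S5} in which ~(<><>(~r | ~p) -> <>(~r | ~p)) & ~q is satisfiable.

S4-tableau for the formula:
1. ~(<><>(~r | ~p) -> <>(~r | ~p)) & ~q, 0
2. ~(<><>(~r | ~p) -> <>(~r | ~p)), 0
3. ~q, 0
4. <><>(~r | ~p), 0
5. ~<>(~r | ~p), 0
6. ~(~r | ~p), 0
7. r, 0
8. p, 0
9. <>(~r | ~p), 1
10. ~(~r | ~p), 1
11. r, 1
12. p, 1
13. ~r | ~p, 2
14. ~(~r | ~p), 2
15. r, 2
16. p, 2
17. ~p, 2
Accessibility: 0R0, 0R1, 0R2, 1R1, 1R2, 2R2
Branch closes: p and ~p both at 2.
Every branch closes (one shown): unsatisfiable in S4, hence also in S5 (every S5-frame is an S4-frame).
T-tableau for the formula:
1. ~(<><>(~r | ~p) -> <>(~r | ~p)) & ~q, 0
2. ~(<><>(~r | ~p) -> <>(~r | ~p)), 0
3. ~q, 0
4. <><>(~r | ~p), 0
5. ~<>(~r | ~p), 0
6. ~(~r | ~p), 0
7. r, 0
8. p, 0
9. <>(~r | ~p), 1
10. ~(~r | ~p), 1
11. r, 1
12. p, 1
13. ~r | ~p, 2
14. ~p, 2
Accessibility: 0R0, 0R1, 1R1, 1R2, 2R2
Complete open branch: satisfiable in T, hence also in K (this T-model is also a K-model).

K, T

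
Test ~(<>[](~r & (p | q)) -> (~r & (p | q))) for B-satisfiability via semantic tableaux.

Unsatisfiable (every branch closes)

1. ~(<>[](~r & (p | q)) -> (~r & (p | q))), u
2. <>[](~r & (p | q)), u
3. ~(~r & (p | q)), u
4. ~(p | q), u
5. ~p, u
6. ~q, u
7. [](~r & (p | q)), v
8. ~r & (p | q), u
9. ~r, u
10. p | q, u
11. ~r & (p | q), v
12. ~r, v
13. p | q, v
14. q, u
Accessibility: uRu, uRv, vRu, vRv
Branch closes: q and ~q both at u.
All branches of the tableau close; one closing branch shown above.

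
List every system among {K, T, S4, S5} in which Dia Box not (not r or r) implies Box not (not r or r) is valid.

K-tableau for the negation not (Dia Box not (not r or r) implies Box not (not r or r)):
1. not (Dia Box not (not r or r) implies Box not (not r or r)), u
2. Dia Box not (not r or r), u
3. not Box not (not r or r), u
4. Box not (not r or r), v
5. not r or r, w
6. r, w
Accessibility: uRv, uRw
Complete open branch: countermodel on a K-frame, so not valid in K.
T-tableau for the negation not (Dia Box not (not r or r) implies Box not (not r or r)):
1. not (Dia Box not (not r or r) implies Box not (not r or r)), u
2. Dia Box not (not r or r), u
3. not Box not (not r or r), u
4. Box not (not r or r), v
5. not (not r or r), v
6. r, v
7. not r, v
Accessibility: uRu, uRv, vRv
Branch closes: r and not r both at v.
Every branch closes (one shown): valid in T, hence also in S4, S5 (every theorem of T is a theorem of S4 and S5).

T, S4, S5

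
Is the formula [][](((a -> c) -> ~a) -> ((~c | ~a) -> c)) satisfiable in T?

Satisfiable

1. [][](((a -> c) -> ~a) -> ((~c | ~a) -> c)), w0
2. [](((a -> c) -> ~a) -> ((~c | ~a) -> c)), w0
3. ((a -> c) -> ~a) -> ((~c | ~a) -> c), w0
4. (~c | ~a) -> c, w0
5. c, w0
Accessibility: w0Rw0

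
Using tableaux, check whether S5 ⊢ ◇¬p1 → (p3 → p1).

Tableau for the negation ¬(◇¬p1 → (p3 → p1)):
1. ¬(◇¬p1 → (p3 → p1)), w0
2. ◇¬p1, w0
3. ¬(p3 → p1), w0
4. p3, w0
5. ¬p1, w0
6. ¬p1, w1
Accessibility: w0Rw0, w0Rw1, w1Rw0, w1Rw1
The negation has an open branch (countermodel exists).

Invalid (countermodel exists)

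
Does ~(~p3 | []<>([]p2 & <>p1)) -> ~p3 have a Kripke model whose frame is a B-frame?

1. ~(~p3 | []<>([]p2 & <>p1)) -> ~p3, u
2. ~p3, u   [->-rule on 1 (branches; this branch)]
Accessibility: uRu

Satisfiable (open branch found)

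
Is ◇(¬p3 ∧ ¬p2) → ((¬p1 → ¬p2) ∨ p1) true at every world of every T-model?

Not valid

Tableau for the negation ¬(◇(¬p3 ∧ ¬p2) → ((¬p1 → ¬p2) ∨ p1)):
1. ¬(◇(¬p3 ∧ ¬p2) → ((¬p1 → ¬p2) ∨ p1)), 0
2. ◇(¬p3 ∧ ¬p2), 0   [¬→-rule on 1]
3. ¬((¬p1 → ¬p2) ∨ p1), 0   [¬→-rule on 1]
4. ¬(¬p1 → ¬p2), 0   [¬∨-rule on 3]
5. ¬p1, 0   [¬∨-rule on 3]
6. p2, 0   [¬→-rule on 4]
7. ¬p3 ∧ ¬p2, 1   [◇-rule on 2: fresh world 1, 0R1]
8. ¬p3, 1   [∧-rule on 7]
9. ¬p2, 1   [∧-rule on 7]
Accessibility: 0R0, 0R1, 1R1
The negation has an open branch (countermodel exists).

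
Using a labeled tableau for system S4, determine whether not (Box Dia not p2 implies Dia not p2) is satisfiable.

Unsatisfiable (every branch closes)

1. not (Box Dia not p2 implies Dia not p2), 0
2. Box Dia not p2, 0
3. not Dia not p2, 0
4. Dia not p2, 0
5. p2, 0
6. not p2, 1
7. Dia not p2, 1
8. p2, 1
Accessibility: 0R0, 0R1, 1R1
Branch closes: p2 and not p2 both at 1.
(One branch shown.) All branches close.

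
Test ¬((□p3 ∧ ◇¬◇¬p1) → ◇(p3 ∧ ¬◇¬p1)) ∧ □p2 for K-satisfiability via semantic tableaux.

1. ¬((□p3 ∧ ◇¬◇¬p1) → ◇(p3 ∧ ¬◇¬p1)) ∧ □p2, w0
2. ¬((□p3 ∧ ◇¬◇¬p1) → ◇(p3 ∧ ¬◇¬p1)), w0
3. □p2, w0
4. □p3 ∧ ◇¬◇¬p1, w0
5. ¬◇(p3 ∧ ¬◇¬p1), w0
6. □p3, w0
7. ◇¬◇¬p1, w0
8. ¬◇¬p1, w1
9. p2, w1
10. ¬(p3 ∧ ¬◇¬p1), w1
11. p3, w1
12. ◇¬p1, w1
13. ¬p1, w2
14. p1, w2
Accessibility: w0Rw1, w1Rw2
Branch closes: p1 and ¬p1 both at w2.
All branches of the tableau close; one closing branch shown above.

Unsatisfiable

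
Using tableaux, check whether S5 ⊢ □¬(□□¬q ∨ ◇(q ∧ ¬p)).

No, not valid

Tableau for the negation ¬□¬(□□¬q ∨ ◇(q ∧ ¬p)):
1. ¬□¬(□□¬q ∨ ◇(q ∧ ¬p)), u
2. □□¬q ∨ ◇(q ∧ ¬p), v   [¬□-rule on 1: fresh world v, uRv]
3. ◇(q ∧ ¬p), v   [∨-rule on 2 (branches; this branch)]
4. q ∧ ¬p, w   [◇-rule on 3: fresh world w, vRw]
5. q, w   [∧-rule on 4]
6. ¬p, w   [∧-rule on 4]
Accessibility: uRu, uRv, uRw, vRu, vRv, vRw, wRu, wRv, wRw
The negation has an open branch (countermodel exists).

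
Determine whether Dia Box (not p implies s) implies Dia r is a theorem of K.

No, not valid

Tableau for the negation not (Dia Box (not p implies s) implies Dia r):
1. not (Dia Box (not p implies s) implies Dia r), w0
2. Dia Box (not p implies s), w0
3. not Dia r, w0
4. Box (not p implies s), w1
5. not r, w1
Accessibility: w0Rw1
The negation has an open branch (countermodel exists).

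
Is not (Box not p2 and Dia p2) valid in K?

Tableau for the negation Box not p2 and Dia p2:
1. Box not p2 and Dia p2, w0
2. Box not p2, w0   [and-rule on 1]
3. Dia p2, w0   [and-rule on 1]
4. p2, w1   [Dia-rule on 3: fresh world w1, w0Rw1]
5. not p2, w1   [Box-rule on 2 via w0Rw1]
Accessibility: w0Rw1
Branch closes: p2 and not p2 both at w1.
Every branch of the negation's tableau closes; the branch above is one of them.

Valid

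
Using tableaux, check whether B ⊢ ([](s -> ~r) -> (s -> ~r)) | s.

Yes, valid

Tableau for the negation ~(([](s -> ~r) -> (s -> ~r)) | s):
1. ~(([](s -> ~r) -> (s -> ~r)) | s), u
2. ~([](s -> ~r) -> (s -> ~r)), u
3. ~s, u
4. [](s -> ~r), u
5. ~(s -> ~r), u
6. s, u
7. r, u
Accessibility: uRu
Branch closes: s and ~s both at u.
All branches of the negation close; one closing branch shown above.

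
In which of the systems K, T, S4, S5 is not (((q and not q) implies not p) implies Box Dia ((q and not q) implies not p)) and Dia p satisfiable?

K

K-tableau for the formula:
1. not (((q and not q) implies not p) implies Box Dia ((q and not q) implies not p)) and Dia p, u
2. not (((q and not q) implies not p) implies Box Dia ((q and not q) implies not p)), u   [and-rule on 1]
3. Dia p, u   [and-rule on 1]
4. (q and not q) implies not p, u   [neg-implies-rule on 2]
5. not Box Dia ((q and not q) implies not p), u   [neg-implies-rule on 2]
6. not p, u   [implies-rule on 4 (branches; this branch)]
7. p, v   [Dia-rule on 3: fresh world v, uRv]
8. not Dia ((q and not q) implies not p), w   [neg-Box-rule on 5: fresh world w, uRw]
Accessibility: uRv, uRw
Complete open branch: satisfiable in K.
T-tableau for the formula:
1. not (((q and not q) implies not p) implies Box Dia ((q and not q) implies not p)) and Dia p, u
2. not (((q and not q) implies not p) implies Box Dia ((q and not q) implies not p)), u   [and-rule on 1]
3. Dia p, u   [and-rule on 1]
4. (q and not q) implies not p, u   [neg-implies-rule on 2]
5. not Box Dia ((q and not q) implies not p), u   [neg-implies-rule on 2]
6. not (q and not q), u   [implies-rule on 4 (branches; this branch)]
7. q, u   [neg-and-rule on 6 (branches; this branch)]
8. p, v   [Dia-rule on 3: fresh world v, uRv]
9. not Dia ((q and not q) implies not p), w   [neg-Box-rule on 5: fresh world w, uRw]
10. not ((q and not q) implies not p), w   [neg-Dia-rule on 9 via wRw]
11. q and not q, w   [neg-implies-rule on 10]
12. p, w   [neg-implies-rule on 10]
13. q, w   [and-rule on 11]
14. not q, w   [and-rule on 11]
Accessibility: uRu, uRv, uRw, vRv, wRw
Branch closes: q and not q both at w.
Every branch closes (one shown): unsatisfiable in T, hence also in S4, S5 (every S4/S5-frame is a T-frame).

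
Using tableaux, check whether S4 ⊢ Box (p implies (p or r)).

Valid in S4

Tableau for the negation not Box (p implies (p or r)):
1. not Box (p implies (p or r)), 0
2. not (p implies (p or r)), 1
3. p, 1
4. not (p or r), 1
5. not p, 1
6. not r, 1
Accessibility: 0R0, 0R1, 1R1
Branch closes: p and not p both at 1.
All branches of the negation close; one closing branch shown above.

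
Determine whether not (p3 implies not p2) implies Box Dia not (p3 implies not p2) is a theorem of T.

Tableau for the negation not (not (p3 implies not p2) implies Box Dia not (p3 implies not p2)):
1. not (not (p3 implies not p2) implies Box Dia not (p3 implies not p2)), 0
2. not (p3 implies not p2), 0
3. not Box Dia not (p3 implies not p2), 0
4. p3, 0
5. p2, 0
6. not Dia not (p3 implies not p2), 1
7. p3 implies not p2, 1
8. not p2, 1
Accessibility: 0R0, 0R1, 1R1
The negation has an open branch (countermodel exists).

Not valid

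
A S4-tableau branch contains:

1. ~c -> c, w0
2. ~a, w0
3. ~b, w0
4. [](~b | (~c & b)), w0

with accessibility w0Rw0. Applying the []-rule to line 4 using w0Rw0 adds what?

~b | (~c & b), w0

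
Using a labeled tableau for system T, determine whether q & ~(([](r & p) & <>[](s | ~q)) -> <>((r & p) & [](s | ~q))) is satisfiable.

1. q & ~(([](r & p) & <>[](s | ~q)) -> <>((r & p) & [](s | ~q))), 0
2. q, 0   [&-rule on 1]
3. ~(([](r & p) & <>[](s | ~q)) -> <>((r & p) & [](s | ~q))), 0   [&-rule on 1]
4. [](r & p) & <>[](s | ~q), 0   [~->-rule on 3]
5. ~<>((r & p) & [](s | ~q)), 0   [~->-rule on 3]
6. [](r & p), 0   [&-rule on 4]
7. <>[](s | ~q), 0   [&-rule on 4]
8. ~((r & p) & [](s | ~q)), 0   [~<>-rule on 5 via 0R0]
9. r & p, 0   [[]-rule on 6 via 0R0]
10. r, 0   [&-rule on 9]
11. p, 0   [&-rule on 9]
12. ~[](s | ~q), 0   [~&-rule on 8 (branches; this branch)]
13. [](s | ~q), 1   [<>-rule on 7: fresh world 1, 0R1]
14. ~((r & p) & [](s | ~q)), 1   [~<>-rule on 5 via 0R1]
15. r & p, 1   [[]-rule on 6 via 0R1]
16. r, 1   [&-rule on 15]
17. p, 1   [&-rule on 15]
18. s | ~q, 1   [[]-rule on 13 via 1R1]
19. ~[](s | ~q), 1   [~&-rule on 14 (branches; this branch)]
20. ~q, 1   [|-rule on 18 (branches; this branch)]
21. ~(s | ~q), 2   [~[]-rule on 12: fresh world 2, 0R2]
22. ~s, 2   [~|-rule on 21]
23. q, 2   [~|-rule on 21]
24. ~((r & p) & [](s | ~q)), 2   [~<>-rule on 5 via 0R2]
25. r & p, 2   [[]-rule on 6 via 0R2]
26. r, 2   [&-rule on 25]
27. p, 2   [&-rule on 25]
28. ~[](s | ~q), 2   [~&-rule on 24 (branches; this branch)]
29. ~(s | ~q), 3   [~[]-rule on 19: fresh world 3, 1R3]
30. ~s, 3   [~|-rule on 29]
31. q, 3   [~|-rule on 29]
32. s | ~q, 3   [[]-rule on 13 via 1R3]
33. ~q, 3   [|-rule on 32 (branches; this branch)]
Accessibility: 0R0, 0R1, 0R2, 1R1, 1R3, 2R2, 3R3
Branch closes: q and ~q both at 3.
All branches of the tableau close; one closing branch shown above.

Unsatisfiable (every branch closes)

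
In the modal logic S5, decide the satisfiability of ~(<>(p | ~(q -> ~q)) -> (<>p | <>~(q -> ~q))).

1. ~(<>(p | ~(q -> ~q)) -> (<>p | <>~(q -> ~q))), 0
2. <>(p | ~(q -> ~q)), 0   [~->-rule on 1]
3. ~(<>p | <>~(q -> ~q)), 0   [~->-rule on 1]
4. ~<>p, 0   [~|-rule on 3]
5. ~<>~(q -> ~q), 0   [~|-rule on 3]
6. ~p, 0   [~<>-rule on 4 via 0R0]
7. q -> ~q, 0   [~<>-rule on 5 via 0R0]
8. ~q, 0   [->-rule on 7 (branches; this branch)]
9. p | ~(q -> ~q), 1   [<>-rule on 2: fresh world 1, 0R1]
10. ~p, 1   [~<>-rule on 4 via 0R1]
11. q -> ~q, 1   [~<>-rule on 5 via 0R1]
12. ~(q -> ~q), 1   [|-rule on 9 (branches; this branch)]
13. q, 1   [~->-rule on 12]
14. ~q, 1   [->-rule on 11 (branches; this branch)]
Accessibility: 0R0, 0R1, 1R0, 1R1
Branch closes: q and ~q both at 1.
(One branch shown.) All branches close.

Unsatisfiable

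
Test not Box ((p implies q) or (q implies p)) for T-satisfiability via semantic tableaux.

Unsatisfiable

1. not Box ((p implies q) or (q implies p)), 0
2. not ((p implies q) or (q implies p)), 1
3. not (p implies q), 1
4. not (q implies p), 1
5. p, 1
6. not q, 1
7. q, 1
8. not p, 1
Accessibility: 0R0, 0R1, 1R1
Branch closes: q and not q both at 1.
Every branch closes; the branch above is one of them.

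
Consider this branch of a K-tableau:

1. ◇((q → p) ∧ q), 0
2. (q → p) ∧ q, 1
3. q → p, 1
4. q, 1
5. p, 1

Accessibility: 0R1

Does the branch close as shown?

Open

No world carries both an atom and its negation.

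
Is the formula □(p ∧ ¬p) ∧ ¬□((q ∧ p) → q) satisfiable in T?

Unsatisfiable (every branch closes)

1. □(p ∧ ¬p) ∧ ¬□((q ∧ p) → q), w0
2. □(p ∧ ¬p), w0
3. ¬□((q ∧ p) → q), w0
4. p ∧ ¬p, w0
5. p, w0
6. ¬p, w0
Accessibility: w0Rw0
Branch closes: p and ¬p both at w0.
All branches of the tableau close; one closing branch shown above.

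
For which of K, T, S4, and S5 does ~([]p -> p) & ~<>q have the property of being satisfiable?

K-tableau for the formula:
1. ~([]p -> p) & ~<>q, w0
2. ~([]p -> p), w0
3. ~<>q, w0
4. []p, w0
5. ~p, w0
Complete open branch: satisfiable in K.
T-tableau for the formula:
1. ~([]p -> p) & ~<>q, w0
2. ~([]p -> p), w0
3. ~<>q, w0
4. []p, w0
5. ~p, w0
6. ~q, w0
7. p, w0
Accessibility: w0Rw0
Branch closes: p and ~p both at w0.
Every branch closes (one shown): unsatisfiable in T, hence also in S4, S5 (every S4/S5-frame is a T-frame).

K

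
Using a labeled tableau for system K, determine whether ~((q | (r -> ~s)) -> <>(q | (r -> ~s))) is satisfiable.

Satisfiable

1. ~((q | (r -> ~s)) -> <>(q | (r -> ~s))), u
2. q | (r -> ~s), u
3. ~<>(q | (r -> ~s)), u
4. r -> ~s, u
5. ~s, u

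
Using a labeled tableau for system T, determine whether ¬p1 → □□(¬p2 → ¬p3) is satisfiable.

Yes, satisfiable

1. ¬p1 → □□(¬p2 → ¬p3), u
2. □□(¬p2 → ¬p3), u
3. □(¬p2 → ¬p3), u
4. ¬p2 → ¬p3, u
5. ¬p3, u
Accessibility: uRu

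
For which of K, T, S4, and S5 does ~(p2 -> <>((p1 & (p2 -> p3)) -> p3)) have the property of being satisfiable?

K

K-tableau for the formula:
1. ~(p2 -> <>((p1 & (p2 -> p3)) -> p3)), w0
2. p2, w0
3. ~<>((p1 & (p2 -> p3)) -> p3), w0
Complete open branch: satisfiable in K.
T-tableau for the formula:
1. ~(p2 -> <>((p1 & (p2 -> p3)) -> p3)), w0
2. p2, w0
3. ~<>((p1 & (p2 -> p3)) -> p3), w0
4. ~((p1 & (p2 -> p3)) -> p3), w0
5. p1 & (p2 -> p3), w0
6. ~p3, w0
7. p1, w0
8. p2 -> p3, w0
9. p3, w0
Accessibility: w0Rw0
Branch closes: p3 and ~p3 both at w0.
Every branch closes (one shown): unsatisfiable in T, hence also in S4, S5 (every S4/S5-frame is a T-frame).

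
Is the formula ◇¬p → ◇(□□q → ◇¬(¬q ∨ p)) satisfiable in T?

1. ◇¬p → ◇(□□q → ◇¬(¬q ∨ p)), w0
2. ◇(□□q → ◇¬(¬q ∨ p)), w0
3. □□q → ◇¬(¬q ∨ p), w1
4. ◇¬(¬q ∨ p), w1
5. ¬(¬q ∨ p), w2
6. q, w2
7. ¬p, w2
Accessibility: w0Rw0, w0Rw1, w1Rw1, w1Rw2, w2Rw2

Yes, satisfiable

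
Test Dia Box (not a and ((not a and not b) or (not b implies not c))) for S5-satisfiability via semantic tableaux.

Yes, satisfiable

1. Dia Box (not a and ((not a and not b) or (not b implies not c))), u
2. Box (not a and ((not a and not b) or (not b implies not c))), v
3. not a and ((not a and not b) or (not b implies not c)), u
4. not a, u
5. (not a and not b) or (not b implies not c), u
6. not a and ((not a and not b) or (not b implies not c)), v
7. not a, v
8. (not a and not b) or (not b implies not c), v
9. not b implies not c, u
10. not b implies not c, v
11. not c, u
12. not c, v
Accessibility: uRu, uRv, vRu, vRv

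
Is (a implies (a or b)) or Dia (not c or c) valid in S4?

Yes, valid

Tableau for the negation not ((a implies (a or b)) or Dia (not c or c)):
1. not ((a implies (a or b)) or Dia (not c or c)), u
2. not (a implies (a or b)), u   [neg-or-rule on 1]
3. not Dia (not c or c), u   [neg-or-rule on 1]
4. a, u   [neg-implies-rule on 2]
5. not (a or b), u   [neg-implies-rule on 2]
6. not a, u   [neg-or-rule on 5]
7. not b, u   [neg-or-rule on 5]
Accessibility: uRu
Branch closes: a and not a both at u.
Every branch of the negation's tableau closes; the branch above is one of them.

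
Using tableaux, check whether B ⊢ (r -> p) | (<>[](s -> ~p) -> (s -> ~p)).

Yes, valid

Tableau for the negation ~((r -> p) | (<>[](s -> ~p) -> (s -> ~p))):
1. ~((r -> p) | (<>[](s -> ~p) -> (s -> ~p))), w0
2. ~(r -> p), w0   [~|-rule on 1]
3. ~(<>[](s -> ~p) -> (s -> ~p)), w0   [~|-rule on 1]
4. r, w0   [~->-rule on 2]
5. ~p, w0   [~->-rule on 2]
6. <>[](s -> ~p), w0   [~->-rule on 3]
7. ~(s -> ~p), w0   [~->-rule on 3]
8. s, w0   [~->-rule on 7]
9. p, w0   [~->-rule on 7]
Accessibility: w0Rw0
Branch closes: p and ~p both at w0.
Every branch of the negation's tableau closes; the branch above is one of them.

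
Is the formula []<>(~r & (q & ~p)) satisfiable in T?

Satisfiable (open branch found)

1. []<>(~r & (q & ~p)), w0
2. <>(~r & (q & ~p)), w0   [[]-rule on 1 via w0Rw0]
3. ~r & (q & ~p), w1   [<>-rule on 2: fresh world w1, w0Rw1]
4. ~r, w1   [&-rule on 3]
5. q & ~p, w1   [&-rule on 3]
6. q, w1   [&-rule on 5]
7. ~p, w1   [&-rule on 5]
8. <>(~r & (q & ~p)), w1   [[]-rule on 1 via w0Rw1]
9. ~r & (q & ~p), w2   [<>-rule on 8: fresh world w2, w1Rw2]
10. ~r, w2   [&-rule on 9]
11. q & ~p, w2   [&-rule on 9]
12. q, w2   [&-rule on 11]
13. ~p, w2   [&-rule on 11]
Accessibility: w0Rw0, w0Rw1, w1Rw1, w1Rw2, w2Rw2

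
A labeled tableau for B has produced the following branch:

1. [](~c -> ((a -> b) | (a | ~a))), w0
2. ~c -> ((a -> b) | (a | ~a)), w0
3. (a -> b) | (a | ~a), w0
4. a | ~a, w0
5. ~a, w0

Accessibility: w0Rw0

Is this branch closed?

No world carries both an atom and its negation.

Not closed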